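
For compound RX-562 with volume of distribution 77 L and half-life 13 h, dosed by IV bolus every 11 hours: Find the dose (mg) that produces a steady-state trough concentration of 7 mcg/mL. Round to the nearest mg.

τ/t½ = 11/13 ≈ 0.84615, so f = (1/2)^(11/13) ≈ 0.556266.
Cmin,ss = (D/Vd)·f/(1−f), so D = Cmin,ss·Vd·(1−f)/f.
D = 7 × 77 × (1−f)/f ≈ 7 × 77 × 0.79770 ≈ 429.96 mg.

430 mg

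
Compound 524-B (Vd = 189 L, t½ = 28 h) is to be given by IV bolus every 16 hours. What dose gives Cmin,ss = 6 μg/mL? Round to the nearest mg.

551 mg

τ/t½ = 16/28 ≈ 0.57143, so f = (1/2)^(16/28) ≈ 0.672950.
Cmin,ss = (D/Vd)·f/(1−f), so D = Cmin,ss·Vd·(1−f)/f.
D = 6 × 189 × (1−f)/f ≈ 6 × 189 × 0.48599 ≈ 551.11 mg.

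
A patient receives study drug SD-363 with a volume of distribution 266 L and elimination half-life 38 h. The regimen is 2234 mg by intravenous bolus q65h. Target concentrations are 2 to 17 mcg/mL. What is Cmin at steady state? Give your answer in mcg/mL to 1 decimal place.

3.7 mcg/mL

τ/t½ = 65/38 ≈ 1.7105, so fraction remaining f = (1/2)^(65/38) ≈ 0.3055.
Each bolus raises the concentration by D/Vd = 2234/266 ≈ 8.398 mcg/mL.
Steady-state trough Cmin,ss = C₀·f/(1−f) ≈ 8.398 × 0.3055/0.6945 ≈ 3.694 mcg/mL.
Trough 3.7 mcg/mL vs MEC 2 mcg/mL: adequate.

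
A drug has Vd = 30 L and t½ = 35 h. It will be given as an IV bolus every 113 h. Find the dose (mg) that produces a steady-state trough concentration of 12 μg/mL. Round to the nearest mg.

τ/t½ = 113/35 ≈ 3.2286, so f = (1/2)^(113/35) ≈ 0.106685.
Cmin,ss = (D/Vd)·f/(1−f), so D = Cmin,ss·Vd·(1−f)/f.
D = 12 × 30 × (1−f)/f ≈ 12 × 30 × 8.37339 ≈ 3014.42 mg.

3014 mg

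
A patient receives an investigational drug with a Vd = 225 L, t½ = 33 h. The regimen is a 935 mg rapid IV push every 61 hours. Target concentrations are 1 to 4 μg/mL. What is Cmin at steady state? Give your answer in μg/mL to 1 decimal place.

1.6 μg/mL

k = ln2/t½ = ln2/33 ≈ 0.021004 h⁻¹; fraction remaining f = e^(−kτ) = e^(−0.021004×61) ≈ 0.2777.
Each bolus raises the concentration by D/Vd = 935/225 ≈ 4.156 μg/mL.
Steady-state trough Cmin,ss = C₀·f/(1−f) ≈ 4.156 × 0.2777/0.7223 ≈ 1.598 μg/mL.
Trough 1.6 μg/mL vs MEC 1 μg/mL: adequate.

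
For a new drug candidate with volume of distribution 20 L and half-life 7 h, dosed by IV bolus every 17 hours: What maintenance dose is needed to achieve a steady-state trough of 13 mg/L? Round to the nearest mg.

τ/t½ = 17/7 ≈ 2.4286, so f = (1/2)^(17/7) ≈ 0.185749.
Cmin,ss = (D/Vd)·f/(1−f), so D = Cmin,ss·Vd·(1−f)/f.
D = 13 × 20 × (1−f)/f ≈ 13 × 20 × 4.38361 ≈ 1139.74 mg.

1140 mg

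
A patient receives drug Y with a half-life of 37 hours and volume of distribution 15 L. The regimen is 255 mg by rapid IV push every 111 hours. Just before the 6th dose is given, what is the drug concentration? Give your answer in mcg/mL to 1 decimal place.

f = (1/2)^(τ/t½) = (1/2)^(111/37) ≈ 0.1250.
C₀ = D/Vd = 255/15 ≈ 17.000 mcg/mL.
Before the 6th dose, 5 doses have been given. Superposition: Cmin = C₀·(f + f² + … + f^5).
≈ 17.000 × (0.1250 + 0.0156 + 0.0020 + 0.0002 + 0.0000) ≈ 17.000 × 0.1428 ≈ 2.428 mcg/mL.

2.4 mcg/mL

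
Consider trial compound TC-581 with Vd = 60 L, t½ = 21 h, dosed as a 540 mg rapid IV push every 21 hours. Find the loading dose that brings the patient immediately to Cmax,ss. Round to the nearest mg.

1080 mg

f = (1/2)^(21/21) ≈ 0.500000; accumulation ratio R = 1/(1−f) ≈ 2.00000.
Loading dose to hit Cmax,ss on first dose: D_load = D_maint·R ≈ 540 × 2.00000 ≈ 1080.00 mg.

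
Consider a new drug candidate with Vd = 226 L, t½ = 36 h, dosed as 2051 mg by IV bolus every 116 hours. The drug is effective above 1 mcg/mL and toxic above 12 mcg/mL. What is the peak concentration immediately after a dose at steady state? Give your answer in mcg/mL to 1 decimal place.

k = ln2/t½ = ln2/36 ≈ 0.019254 h⁻¹; fraction remaining f = e^(−kτ) = e^(−0.019254×116) ≈ 0.1072.
At steady state, accumulation factor R = 1/(1 − e^(−kτ)) ≈ 1.1201.
Single-dose peak C₀ = D/Vd = 2051/226 ≈ 9.075 mcg/mL.
Steady-state peak Cmax,ss = C₀·R ≈ 9.075 × 1.1201 ≈ 10.165 mcg/mL.
Peak 10.2 mcg/mL vs MTC 12 mcg/mL: below toxic threshold.

10.2 mcg/mL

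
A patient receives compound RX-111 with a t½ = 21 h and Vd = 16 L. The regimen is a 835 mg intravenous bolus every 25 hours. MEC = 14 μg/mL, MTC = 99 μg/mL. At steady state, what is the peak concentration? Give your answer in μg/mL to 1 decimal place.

92.9 μg/mL

τ/t½ = 25/21 ≈ 1.1905, so fraction remaining f = (1/2)^(25/21) ≈ 0.4382.
At steady state, accumulation factor R = 1/(1 − e^(−kτ)) ≈ 1.7800.
Each bolus raises the concentration by D/Vd = 835/16 ≈ 52.188 μg/mL.
Steady-state peak Cmax,ss = C₀·R ≈ 52.188 × 1.7800 ≈ 92.895 μg/mL.
Peak 92.9 μg/mL vs MTC 99 μg/mL: below toxic threshold.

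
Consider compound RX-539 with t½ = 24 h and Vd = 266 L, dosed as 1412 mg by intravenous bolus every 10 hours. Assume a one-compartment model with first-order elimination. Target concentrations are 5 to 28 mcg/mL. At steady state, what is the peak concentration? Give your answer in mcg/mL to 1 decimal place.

k = ln2/t½ = ln2/24 ≈ 0.028881 h⁻¹; fraction remaining f = e^(−kτ) = e^(−0.028881×10) ≈ 0.7492.
Accumulation ratio R = 1/(1 − f) ≈ 1/0.2508 ≈ 3.9872.
Each bolus raises the concentration by D/Vd = 1412/266 ≈ 5.308 mcg/mL.
Cmax,ss = C₀/(1 − f) ≈ 5.308/0.2508 ≈ 21.164 mcg/mL.
Peak 21.2 mcg/mL vs MTC 28 mcg/mL: below toxic threshold.

21.2 mcg/mL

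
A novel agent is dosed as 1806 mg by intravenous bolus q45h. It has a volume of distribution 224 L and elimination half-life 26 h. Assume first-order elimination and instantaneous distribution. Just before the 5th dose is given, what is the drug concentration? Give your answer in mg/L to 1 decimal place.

f = (1/2)^(τ/t½) = (1/2)^(45/26) ≈ 0.3013.
C₀ = D/Vd = 1806/224 ≈ 8.062 mg/L.
Before the 5th dose, 4 doses have been given. Superposition: Cmin = C₀·(f + f² + … + f^4).
≈ 8.062 × (0.3013 + 0.0908 + 0.0274 + 0.0082) ≈ 8.062 × 0.4277 ≈ 3.448 mg/L.

3.4 mg/L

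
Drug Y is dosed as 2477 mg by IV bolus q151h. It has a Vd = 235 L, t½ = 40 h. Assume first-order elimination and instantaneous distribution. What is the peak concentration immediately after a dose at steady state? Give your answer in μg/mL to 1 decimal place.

Over one 151-h interval, 151/40 ≈ 3.775 half-lives elapse, leaving f ≈ 0.0730 of each dose.
At steady state, accumulation factor R = 1/(1 − e^(−kτ)) ≈ 1.0787.
Each bolus raises the concentration by D/Vd = 2477/235 ≈ 10.540 μg/mL.
Steady-state peak Cmax,ss = C₀·R ≈ 10.540 × 1.0787 ≈ 11.369 μg/mL.

11.4 μg/mL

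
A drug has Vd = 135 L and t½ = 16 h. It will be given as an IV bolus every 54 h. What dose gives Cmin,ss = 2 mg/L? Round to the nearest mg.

2531 mg

τ/t½ = 54/16 ≈ 3.375, so f = (1/2)^(54/16) ≈ 0.096388.
Cmin,ss = (D/Vd)·f/(1−f), so D = Cmin,ss·Vd·(1−f)/f.
D = 2 × 135 × (1−f)/f ≈ 2 × 135 × 9.37474 ≈ 2531.18 mg.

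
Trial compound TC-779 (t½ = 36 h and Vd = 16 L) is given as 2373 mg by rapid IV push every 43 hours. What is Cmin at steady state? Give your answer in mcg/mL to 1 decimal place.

k = ln2/t½ = ln2/36 ≈ 0.019254 h⁻¹; fraction remaining f = e^(−kτ) = e^(−0.019254×43) ≈ 0.4370.
Each bolus raises the concentration by D/Vd = 2373/16 ≈ 148.312 mcg/mL.
Steady-state trough Cmin,ss = C₀·f/(1−f) ≈ 148.312 × 0.4370/0.5630 ≈ 115.120 mcg/mL.

115.1 mcg/mL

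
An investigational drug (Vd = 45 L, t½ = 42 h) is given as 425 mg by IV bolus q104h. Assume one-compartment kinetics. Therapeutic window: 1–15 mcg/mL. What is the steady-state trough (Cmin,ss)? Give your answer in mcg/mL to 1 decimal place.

Over one 104-h interval, 104/42 ≈ 2.4762 half-lives elapse, leaving f ≈ 0.1797 of each dose.
At steady state, accumulation factor R = 1/(1 − e^(−kτ)) ≈ 1.2191.
Single-dose peak C₀ = D/Vd = 425/45 ≈ 9.444 mcg/mL.
Cmax,ss = C₀/(1 − f) ≈ 9.444/0.8203 ≈ 11.513 mcg/mL.
One interval later, Cmin,ss = Cmax,ss·e^(−kτ) ≈ 11.513 × 0.1797 ≈ 2.069 mcg/mL.
Trough 2.1 mcg/mL vs MEC 1 mcg/mL: adequate.

2.1 mcg/mL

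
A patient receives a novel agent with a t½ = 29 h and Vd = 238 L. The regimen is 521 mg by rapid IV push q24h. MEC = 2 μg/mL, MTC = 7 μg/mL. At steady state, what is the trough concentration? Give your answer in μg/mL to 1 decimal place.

τ/t½ = 24/29 ≈ 0.82759, so fraction remaining f = (1/2)^(24/29) ≈ 0.5635.
Single-dose peak C₀ = D/Vd = 521/238 ≈ 2.189 μg/mL.
Steady-state trough Cmin,ss = C₀·f/(1−f) ≈ 2.189 × 0.5635/0.4365 ≈ 2.826 μg/mL.
Trough 2.8 μg/mL vs MEC 2 μg/mL: adequate.

2.8 μg/mL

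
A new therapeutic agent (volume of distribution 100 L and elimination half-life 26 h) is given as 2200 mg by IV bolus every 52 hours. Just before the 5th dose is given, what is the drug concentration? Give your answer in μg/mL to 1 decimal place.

7.3 μg/mL

f = (1/2)^(τ/t½) = (1/2)^(52/26) ≈ 0.2500.
C₀ = D/Vd = 2200/100 ≈ 22.000 μg/mL.
Before the 5th dose, 4 doses have been given. Superposition: Cmin = C₀·(f + f² + … + f^4).
≈ 22.000 × (0.2500 + 0.0625 + 0.0156 + 0.0039) ≈ 22.000 × 0.3320 ≈ 7.304 μg/mL.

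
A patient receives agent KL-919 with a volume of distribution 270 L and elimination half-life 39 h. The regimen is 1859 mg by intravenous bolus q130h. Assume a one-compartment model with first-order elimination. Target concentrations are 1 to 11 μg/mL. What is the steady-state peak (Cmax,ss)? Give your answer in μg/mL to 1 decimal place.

7.6 μg/mL

k = ln2/t½ = ln2/39 ≈ 0.017773 h⁻¹; fraction remaining f = e^(−kτ) = e^(−0.017773×130) ≈ 0.0992.
At steady state, accumulation factor R = 1/(1 − e^(−kτ)) ≈ 1.1101.
Each bolus raises the concentration by D/Vd = 1859/270 ≈ 6.885 μg/mL.
Steady-state peak Cmax,ss = C₀·R ≈ 6.885 × 1.1101 ≈ 7.643 μg/mL.
Peak 7.6 μg/mL vs MTC 11 μg/mL: below toxic threshold.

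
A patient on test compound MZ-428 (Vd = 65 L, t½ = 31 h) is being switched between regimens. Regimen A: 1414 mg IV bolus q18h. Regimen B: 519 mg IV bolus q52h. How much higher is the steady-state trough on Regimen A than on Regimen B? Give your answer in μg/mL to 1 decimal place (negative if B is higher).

Regimen A: f = (1/2)^(18/31) ≈ 0.6687; Cmin,ss = (1414/65)·f/(1−f) ≈ 43.908 μg/mL.
Regimen B: f = (1/2)^(52/31) ≈ 0.3126; Cmin,ss = (519/65)·f/(1−f) ≈ 3.631 μg/mL.
Difference ≈ 43.908 − 3.631 ≈ 40.277 μg/mL.

40.3 μg/mL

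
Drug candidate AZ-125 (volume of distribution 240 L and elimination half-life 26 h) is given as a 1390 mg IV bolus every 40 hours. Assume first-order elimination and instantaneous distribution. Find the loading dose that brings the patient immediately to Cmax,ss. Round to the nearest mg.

2120 mg

f = (1/2)^(40/26) ≈ 0.344252; accumulation ratio R = 1/(1−f) ≈ 1.52498.
Loading dose to hit Cmax,ss on first dose: D_load = D_maint·R ≈ 1390 × 1.52498 ≈ 2119.72 mg.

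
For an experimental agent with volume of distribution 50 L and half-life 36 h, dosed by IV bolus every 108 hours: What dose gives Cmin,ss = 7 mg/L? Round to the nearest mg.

2450 mg

τ/t½ = 108/36 ≈ 3, so f = (1/2)^(108/36) ≈ 0.125000.
Cmin,ss = (D/Vd)·f/(1−f), so D = Cmin,ss·Vd·(1−f)/f.
D = 7 × 50 × (1−f)/f ≈ 7 × 50 × 7.00000 ≈ 2450.00 mg.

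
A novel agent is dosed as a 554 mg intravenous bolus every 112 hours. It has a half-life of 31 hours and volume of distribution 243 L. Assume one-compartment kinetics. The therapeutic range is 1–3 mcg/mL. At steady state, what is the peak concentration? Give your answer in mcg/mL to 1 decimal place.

τ/t½ = 112/31 ≈ 3.6129, so fraction remaining f = (1/2)^(112/31) ≈ 0.0817.
At steady state, accumulation factor R = 1/(1 − e^(−kτ)) ≈ 1.0890.
Each bolus raises the concentration by D/Vd = 554/243 ≈ 2.280 mcg/mL.
Steady-state peak Cmax,ss = C₀·R ≈ 2.280 × 1.0890 ≈ 2.483 mcg/mL.
Peak 2.5 mcg/mL vs MTC 3 mcg/mL: below toxic threshold.

2.5 mcg/mL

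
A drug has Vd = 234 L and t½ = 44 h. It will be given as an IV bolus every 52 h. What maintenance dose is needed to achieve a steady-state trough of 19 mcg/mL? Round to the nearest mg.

5640 mg

τ/t½ = 52/44 ≈ 1.1818, so f = (1/2)^(52/44) ≈ 0.440796.
Cmin,ss = (D/Vd)·f/(1−f), so D = Cmin,ss·Vd·(1−f)/f.
D = 19 × 234 × (1−f)/f ≈ 19 × 234 × 1.26862 ≈ 5640.28 mg.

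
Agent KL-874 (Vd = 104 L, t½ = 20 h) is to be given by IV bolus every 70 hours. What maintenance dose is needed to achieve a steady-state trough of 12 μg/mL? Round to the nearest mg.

τ/t½ = 70/20 ≈ 3.5, so f = (1/2)^(70/20) ≈ 0.088388.
Cmin,ss = (D/Vd)·f/(1−f), so D = Cmin,ss·Vd·(1−f)/f.
D = 12 × 104 × (1−f)/f ≈ 12 × 104 × 10.31375 ≈ 12871.56 mg.

12872 mg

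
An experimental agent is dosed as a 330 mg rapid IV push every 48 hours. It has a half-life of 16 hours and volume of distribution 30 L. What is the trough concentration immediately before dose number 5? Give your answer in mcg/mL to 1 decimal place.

f = (1/2)^(τ/t½) = (1/2)^(48/16) ≈ 0.1250.
C₀ = D/Vd = 330/30 ≈ 11.000 mcg/mL.
Before the 5th dose, 4 doses have been given. Superposition: Cmin = C₀·(f + f² + … + f^4).
≈ 11.000 × (0.1250 + 0.0156 + 0.0020 + 0.0002) ≈ 11.000 × 0.1428 ≈ 1.571 mcg/mL.

1.6 mcg/mL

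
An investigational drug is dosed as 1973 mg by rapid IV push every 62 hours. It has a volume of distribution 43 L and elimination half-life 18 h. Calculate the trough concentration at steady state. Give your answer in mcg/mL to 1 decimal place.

4.6 mcg/mL

k = ln2/t½ = ln2/18 ≈ 0.038508 h⁻¹; fraction remaining f = e^(−kτ) = e^(−0.038508×62) ≈ 0.0919.
At steady state, accumulation factor R = 1/(1 − e^(−kτ)) ≈ 1.1012.
Single-dose peak C₀ = D/Vd = 1973/43 ≈ 45.884 mcg/mL.
Cmax,ss = C₀/(1 − f) ≈ 45.884/0.9081 ≈ 50.527 mcg/mL.
One interval later, Cmin,ss = Cmax,ss·e^(−kτ) ≈ 50.527 × 0.0919 ≈ 4.643 mcg/mL.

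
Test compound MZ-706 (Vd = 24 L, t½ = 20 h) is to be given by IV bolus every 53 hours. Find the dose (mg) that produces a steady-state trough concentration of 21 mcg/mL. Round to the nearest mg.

τ/t½ = 53/20 ≈ 2.65, so f = (1/2)^(53/20) ≈ 0.159320.
Cmin,ss = (D/Vd)·f/(1−f), so D = Cmin,ss·Vd·(1−f)/f.
D = 21 × 24 × (1−f)/f ≈ 21 × 24 × 5.27668 ≈ 2659.45 mg.

2659 mg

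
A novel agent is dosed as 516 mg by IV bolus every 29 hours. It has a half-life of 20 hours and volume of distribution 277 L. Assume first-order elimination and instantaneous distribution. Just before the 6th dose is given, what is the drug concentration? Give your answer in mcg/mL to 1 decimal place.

f = (1/2)^(τ/t½) = (1/2)^(29/20) ≈ 0.3660.
C₀ = D/Vd = 516/277 ≈ 1.863 mcg/mL.
Before the 6th dose, 5 doses have been given. Superposition: Cmin = C₀·(f + f² + … + f^5).
≈ 1.863 × (0.3660 + 0.1340 + 0.0490 + 0.0179 + 0.0066) ≈ 1.863 × 0.5735 ≈ 1.068 mcg/mL.

1.1 mcg/mL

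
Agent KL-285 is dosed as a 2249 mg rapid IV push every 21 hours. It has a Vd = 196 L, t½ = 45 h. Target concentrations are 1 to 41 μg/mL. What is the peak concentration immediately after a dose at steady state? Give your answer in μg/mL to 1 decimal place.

Over one 21-h interval, 21/45 ≈ 0.46667 half-lives elapse, leaving f ≈ 0.7236 of each dose.
Accumulation ratio R = 1/(1 − f) ≈ 1/0.2764 ≈ 3.6179.
Single-dose peak C₀ = D/Vd = 2249/196 ≈ 11.474 μg/mL.
Steady-state peak Cmax,ss = C₀·R ≈ 11.474 × 3.6179 ≈ 41.512 μg/mL.
Peak 41.5 μg/mL vs MTC 41 μg/mL: exceeds toxic threshold.

41.5 μg/mL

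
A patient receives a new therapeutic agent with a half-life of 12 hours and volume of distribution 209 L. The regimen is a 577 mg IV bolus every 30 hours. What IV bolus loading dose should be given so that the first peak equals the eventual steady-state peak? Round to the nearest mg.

f = (1/2)^(30/12) ≈ 0.176777; accumulation ratio R = 1/(1−f) ≈ 1.21474.
Loading dose to hit Cmax,ss on first dose: D_load = D_maint·R ≈ 577 × 1.21474 ≈ 700.90 mg.

701 mg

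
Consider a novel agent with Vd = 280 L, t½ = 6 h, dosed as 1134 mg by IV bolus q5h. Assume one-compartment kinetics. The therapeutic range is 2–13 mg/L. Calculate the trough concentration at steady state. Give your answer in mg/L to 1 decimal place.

5.2 mg/L

k = ln2/t½ = ln2/6 ≈ 0.115525 h⁻¹; fraction remaining f = e^(−kτ) = e^(−0.115525×5) ≈ 0.5612.
Each bolus raises the concentration by D/Vd = 1134/280 ≈ 4.050 mg/L.
Steady-state trough Cmin,ss = C₀·f/(1−f) ≈ 4.050 × 0.5612/0.4388 ≈ 5.180 mg/L.
Trough 5.2 mg/L vs MEC 2 mg/L: adequate.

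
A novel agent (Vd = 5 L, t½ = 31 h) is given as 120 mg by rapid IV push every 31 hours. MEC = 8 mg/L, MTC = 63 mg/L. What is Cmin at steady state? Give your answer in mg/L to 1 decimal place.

24.0 mg/L

τ = 31 h = 1 half-life, so f = (1/2)^1 = 0.5.
At steady state, R = 1/(1 − 0.5) = 2/1.
Single-dose peak C₀ = D/Vd = 120/5 = 24 mg/L.
Steady-state peak Cmax,ss = C₀·R = 24 × 2/1 ≈ 48.000 mg/L.
Steady-state trough Cmin,ss = Cmax,ss·f ≈ 48.000 × 0.5 ≈ 24.000 mg/L.
Trough 24.0 mg/L vs MEC 8 mg/L: adequate.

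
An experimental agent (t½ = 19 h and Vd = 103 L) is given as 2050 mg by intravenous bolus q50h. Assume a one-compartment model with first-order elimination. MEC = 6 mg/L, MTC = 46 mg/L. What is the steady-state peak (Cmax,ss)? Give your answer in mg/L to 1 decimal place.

k = ln2/t½ = ln2/19 ≈ 0.036481 h⁻¹; fraction remaining f = e^(−kτ) = e^(−0.036481×50) ≈ 0.1614.
Accumulation ratio R = 1/(1 − f) ≈ 1/0.8386 ≈ 1.1925.
Each bolus raises the concentration by D/Vd = 2050/103 ≈ 19.903 mg/L.
Steady-state peak Cmax,ss = C₀·R ≈ 19.903 × 1.1925 ≈ 23.734 mg/L.
Peak 23.7 mg/L vs MTC 46 mg/L: below toxic threshold.

23.7 mg/L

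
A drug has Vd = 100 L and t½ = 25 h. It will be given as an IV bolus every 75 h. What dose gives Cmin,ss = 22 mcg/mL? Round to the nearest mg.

15400 mg

τ/t½ = 75/25 ≈ 3, so f = (1/2)^(75/25) ≈ 0.125000.
Cmin,ss = (D/Vd)·f/(1−f), so D = Cmin,ss·Vd·(1−f)/f.
D = 22 × 100 × (1−f)/f ≈ 22 × 100 × 7.00000 ≈ 15400.00 mg.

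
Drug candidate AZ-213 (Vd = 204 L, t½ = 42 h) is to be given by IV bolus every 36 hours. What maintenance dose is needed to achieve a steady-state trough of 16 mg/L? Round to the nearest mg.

τ/t½ = 36/42 ≈ 0.85714, so f = (1/2)^(36/42) ≈ 0.552045.
Cmin,ss = (D/Vd)·f/(1−f), so D = Cmin,ss·Vd·(1−f)/f.
D = 16 × 204 × (1−f)/f ≈ 16 × 204 × 0.81145 ≈ 2648.57 mg.

2649 mg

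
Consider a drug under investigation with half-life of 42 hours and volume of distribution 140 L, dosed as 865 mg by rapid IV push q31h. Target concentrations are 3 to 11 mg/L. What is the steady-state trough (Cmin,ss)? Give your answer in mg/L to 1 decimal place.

9.2 mg/L

k = ln2/t½ = ln2/42 ≈ 0.016504 h⁻¹; fraction remaining f = e^(−kτ) = e^(−0.016504×31) ≈ 0.5995.
At steady state, accumulation factor R = 1/(1 − e^(−kτ)) ≈ 2.4969.
Each bolus raises the concentration by D/Vd = 865/140 ≈ 6.179 mg/L.
Steady-state peak Cmax,ss = C₀·R ≈ 6.179 × 2.4969 ≈ 15.428 mg/L.
Steady-state trough Cmin,ss = Cmax,ss·f ≈ 15.428 × 0.5995 ≈ 9.249 mg/L.
Trough 9.2 mg/L vs MEC 3 mg/L: adequate.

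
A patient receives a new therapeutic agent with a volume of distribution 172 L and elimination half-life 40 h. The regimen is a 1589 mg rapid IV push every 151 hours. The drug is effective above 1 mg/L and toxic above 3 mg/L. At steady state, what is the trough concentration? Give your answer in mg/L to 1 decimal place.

0.7 mg/L

τ/t½ = 151/40 ≈ 3.775, so fraction remaining f = (1/2)^(151/40) ≈ 0.0730.
Each bolus raises the concentration by D/Vd = 1589/172 ≈ 9.238 mg/L.
Steady-state trough Cmin,ss = C₀·f/(1−f) ≈ 9.238 × 0.0730/0.9270 ≈ 0.727 mg/L.
Trough 0.7 mg/L vs MEC 1 mg/L: subtherapeutic.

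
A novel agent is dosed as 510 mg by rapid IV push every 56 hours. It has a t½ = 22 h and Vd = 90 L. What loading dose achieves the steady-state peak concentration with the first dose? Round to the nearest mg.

f = (1/2)^(56/22) ≈ 0.171294; accumulation ratio R = 1/(1−f) ≈ 1.20670.
Loading dose to hit Cmax,ss on first dose: D_load = D_maint·R ≈ 510 × 1.20670 ≈ 615.42 mg.

615 mg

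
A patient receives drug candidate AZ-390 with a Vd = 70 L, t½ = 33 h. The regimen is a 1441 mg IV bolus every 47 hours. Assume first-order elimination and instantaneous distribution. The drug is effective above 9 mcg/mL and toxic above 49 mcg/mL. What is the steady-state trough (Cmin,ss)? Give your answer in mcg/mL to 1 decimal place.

τ/t½ = 47/33 ≈ 1.4242, so fraction remaining f = (1/2)^(47/33) ≈ 0.3726.
At steady state, accumulation factor R = 1/(1 − e^(−kτ)) ≈ 1.5939.
Each bolus raises the concentration by D/Vd = 1441/70 ≈ 20.586 mcg/mL.
Steady-state peak Cmax,ss = C₀·R ≈ 20.586 × 1.5939 ≈ 32.812 mcg/mL.
Steady-state trough Cmin,ss = Cmax,ss·f ≈ 32.812 × 0.3726 ≈ 12.226 mcg/mL.
Trough 12.2 mcg/mL vs MEC 9 mcg/mL: adequate.

12.2 mcg/mL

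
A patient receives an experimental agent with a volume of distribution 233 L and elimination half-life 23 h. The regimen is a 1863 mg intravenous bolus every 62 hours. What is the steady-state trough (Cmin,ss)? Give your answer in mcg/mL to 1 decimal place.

τ/t½ = 62/23 ≈ 2.6957, so fraction remaining f = (1/2)^(62/23) ≈ 0.1544.
Single-dose peak C₀ = D/Vd = 1863/233 ≈ 7.996 mcg/mL.
Steady-state trough Cmin,ss = C₀·f/(1−f) ≈ 7.996 × 0.1544/0.8456 ≈ 1.460 mcg/mL.

1.5 mcg/mL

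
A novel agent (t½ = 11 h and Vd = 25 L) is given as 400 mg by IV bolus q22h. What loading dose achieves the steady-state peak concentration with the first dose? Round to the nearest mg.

533 mg

f = (1/2)^(22/11) ≈ 0.250000; accumulation ratio R = 1/(1−f) ≈ 1.33333.
Loading dose to hit Cmax,ss on first dose: D_load = D_maint·R ≈ 400 × 1.33333 ≈ 533.33 mg.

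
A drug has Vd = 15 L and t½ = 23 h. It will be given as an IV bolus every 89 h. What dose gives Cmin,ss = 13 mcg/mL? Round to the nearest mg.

τ/t½ = 89/23 ≈ 3.8696, so f = (1/2)^(89/23) ≈ 0.068414.
Cmin,ss = (D/Vd)·f/(1−f), so D = Cmin,ss·Vd·(1−f)/f.
D = 13 × 15 × (1−f)/f ≈ 13 × 15 × 13.61689 ≈ 2655.29 mg.

2655 mg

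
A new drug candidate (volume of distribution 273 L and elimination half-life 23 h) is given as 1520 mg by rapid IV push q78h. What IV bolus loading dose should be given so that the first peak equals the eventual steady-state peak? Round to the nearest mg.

f = (1/2)^(78/23) ≈ 0.095305; accumulation ratio R = 1/(1−f) ≈ 1.10534.
Loading dose to hit Cmax,ss on first dose: D_load = D_maint·R ≈ 1520 × 1.10534 ≈ 1680.12 mg.

1680 mg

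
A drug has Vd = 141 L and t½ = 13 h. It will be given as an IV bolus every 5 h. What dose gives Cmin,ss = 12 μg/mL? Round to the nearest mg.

τ/t½ = 5/13 ≈ 0.38462, so f = (1/2)^(5/13) ≈ 0.765983.
Cmin,ss = (D/Vd)·f/(1−f), so D = Cmin,ss·Vd·(1−f)/f.
D = 12 × 141 × (1−f)/f ≈ 12 × 141 × 0.30551 ≈ 516.92 mg.

517 mg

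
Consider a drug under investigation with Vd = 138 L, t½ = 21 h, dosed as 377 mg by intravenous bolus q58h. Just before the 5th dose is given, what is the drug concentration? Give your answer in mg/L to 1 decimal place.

f = (1/2)^(τ/t½) = (1/2)^(58/21) ≈ 0.1474.
C₀ = D/Vd = 377/138 ≈ 2.732 mg/L.
Before the 5th dose, 4 doses have been given. Superposition: Cmin = C₀·(f + f² + … + f^4).
≈ 2.732 × (0.1474 + 0.0217 + 0.0032 + 0.0005) ≈ 2.732 × 0.1728 ≈ 0.472 mg/L.

0.5 mg/L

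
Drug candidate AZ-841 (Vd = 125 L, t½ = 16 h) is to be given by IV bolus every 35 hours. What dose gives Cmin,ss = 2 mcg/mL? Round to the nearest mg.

889 mg

τ/t½ = 35/16 ≈ 2.1875, so f = (1/2)^(35/16) ≈ 0.219532.
Cmin,ss = (D/Vd)·f/(1−f), so D = Cmin,ss·Vd·(1−f)/f.
D = 2 × 125 × (1−f)/f ≈ 2 × 125 × 3.55514 ≈ 888.79 mg.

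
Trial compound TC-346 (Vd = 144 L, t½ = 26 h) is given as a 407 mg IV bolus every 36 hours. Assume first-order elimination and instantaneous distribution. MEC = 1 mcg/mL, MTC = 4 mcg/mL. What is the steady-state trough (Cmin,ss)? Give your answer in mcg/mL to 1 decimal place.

1.8 mcg/mL

Over one 36-h interval, 36/26 ≈ 1.3846 half-lives elapse, leaving f ≈ 0.3830 of each dose.
Single-dose peak C₀ = D/Vd = 407/144 ≈ 2.826 mcg/mL.
Steady-state trough Cmin,ss = C₀·f/(1−f) ≈ 2.826 × 0.3830/0.6170 ≈ 1.754 mcg/mL.
Trough 1.8 mcg/mL vs MEC 1 mcg/mL: adequate.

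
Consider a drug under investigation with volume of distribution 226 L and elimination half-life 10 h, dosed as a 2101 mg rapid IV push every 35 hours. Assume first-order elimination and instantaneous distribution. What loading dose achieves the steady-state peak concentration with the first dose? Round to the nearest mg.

f = (1/2)^(35/10) ≈ 0.088388; accumulation ratio R = 1/(1−f) ≈ 1.09696.
Loading dose to hit Cmax,ss on first dose: D_load = D_maint·R ≈ 2101 × 1.09696 ≈ 2304.71 mg.

2305 mg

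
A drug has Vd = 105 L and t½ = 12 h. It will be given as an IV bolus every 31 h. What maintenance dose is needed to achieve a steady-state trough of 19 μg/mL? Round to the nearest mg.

τ/t½ = 31/12 ≈ 2.5833, so f = (1/2)^(31/12) ≈ 0.166855.
Cmin,ss = (D/Vd)·f/(1−f), so D = Cmin,ss·Vd·(1−f)/f.
D = 19 × 105 × (1−f)/f ≈ 19 × 105 × 4.99323 ≈ 9961.49 mg.

9961 mg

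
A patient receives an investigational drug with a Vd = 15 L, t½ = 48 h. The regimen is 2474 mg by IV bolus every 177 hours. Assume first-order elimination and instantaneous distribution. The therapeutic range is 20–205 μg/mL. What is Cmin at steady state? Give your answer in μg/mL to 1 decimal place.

τ/t½ = 177/48 ≈ 3.6875, so fraction remaining f = (1/2)^(177/48) ≈ 0.0776.
Accumulation ratio R = 1/(1 − f) ≈ 1/0.9224 ≈ 1.0841.
Each bolus raises the concentration by D/Vd = 2474/15 ≈ 164.933 μg/mL.
Cmax,ss = C₀/(1 − f) ≈ 164.933/0.9224 ≈ 178.809 μg/mL.
Steady-state trough Cmin,ss = Cmax,ss·f ≈ 178.809 × 0.0776 ≈ 13.876 μg/mL.
Trough 13.9 μg/mL vs MEC 20 μg/mL: subtherapeutic.

13.9 μg/mL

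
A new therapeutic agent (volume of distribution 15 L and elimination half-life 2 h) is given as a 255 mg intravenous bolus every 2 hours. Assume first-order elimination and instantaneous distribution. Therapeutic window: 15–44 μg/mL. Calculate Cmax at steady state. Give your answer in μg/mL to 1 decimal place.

The dosing interval is 1 half-life, so f = 2^(−1) = 0.5.
At steady state, R = 1/(1 − 0.5) = 2/1.
Single-dose peak C₀ = D/Vd = 255/15 = 17 μg/mL.
Steady-state peak Cmax,ss = C₀·R = 17 × 2/1 ≈ 34.000 μg/mL.
Peak 34.0 μg/mL vs MTC 44 μg/mL: below toxic threshold.

34.0 μg/mL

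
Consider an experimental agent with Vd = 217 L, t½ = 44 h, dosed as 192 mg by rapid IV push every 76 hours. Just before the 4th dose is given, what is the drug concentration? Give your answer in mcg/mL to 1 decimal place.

f = (1/2)^(τ/t½) = (1/2)^(76/44) ≈ 0.3020.
C₀ = D/Vd = 192/217 ≈ 0.885 mcg/mL.
Before the 4th dose, 3 doses have been given. Superposition: Cmin = C₀·(f + f² + … + f^3).
≈ 0.885 × (0.3020 + 0.0912 + 0.0275) ≈ 0.885 × 0.4207 ≈ 0.372 mcg/mL.

0.4 mcg/mL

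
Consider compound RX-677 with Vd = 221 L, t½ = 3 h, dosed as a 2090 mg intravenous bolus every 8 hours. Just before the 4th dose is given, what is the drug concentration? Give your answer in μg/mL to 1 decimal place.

1.8 μg/mL

f = (1/2)^(τ/t½) = (1/2)^(8/3) ≈ 0.1575.
C₀ = D/Vd = 2090/221 ≈ 9.457 μg/mL.
Before the 4th dose, 3 doses have been given. Superposition: Cmin = C₀·(f + f² + … + f^3).
≈ 9.457 × (0.1575 + 0.0248 + 0.0039) ≈ 9.457 × 0.1862 ≈ 1.761 μg/mL.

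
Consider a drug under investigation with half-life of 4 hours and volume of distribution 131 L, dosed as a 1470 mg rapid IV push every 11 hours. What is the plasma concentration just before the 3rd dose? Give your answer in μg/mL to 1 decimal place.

f = (1/2)^(τ/t½) = (1/2)^(11/4) ≈ 0.1487.
C₀ = D/Vd = 1470/131 ≈ 11.221 μg/mL.
Before the 3rd dose, 2 doses have been given. Superposition: Cmin = C₀·(f + f²).
≈ 11.221 × (0.1487 + 0.0221) ≈ 11.221 × 0.1708 ≈ 1.917 μg/mL.

1.9 μg/mL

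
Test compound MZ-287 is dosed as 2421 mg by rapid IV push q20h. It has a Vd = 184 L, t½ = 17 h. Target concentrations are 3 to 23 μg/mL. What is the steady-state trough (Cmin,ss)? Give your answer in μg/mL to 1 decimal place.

Over one 20-h interval, 20/17 ≈ 1.1765 half-lives elapse, leaving f ≈ 0.4424 of each dose.
Accumulation ratio R = 1/(1 − f) ≈ 1/0.5576 ≈ 1.7934.
Each bolus raises the concentration by D/Vd = 2421/184 ≈ 13.158 μg/mL.
Cmax,ss = C₀/(1 − f) ≈ 13.158/0.5576 ≈ 23.598 μg/mL.
One interval later, Cmin,ss = Cmax,ss·e^(−kτ) ≈ 23.598 × 0.4424 ≈ 10.440 μg/mL.
Trough 10.4 μg/mL vs MEC 3 μg/mL: adequate.

10.4 μg/mL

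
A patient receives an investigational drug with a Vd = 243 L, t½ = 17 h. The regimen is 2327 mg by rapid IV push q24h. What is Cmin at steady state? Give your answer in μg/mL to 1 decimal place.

Over one 24-h interval, 24/17 ≈ 1.4118 half-lives elapse, leaving f ≈ 0.3759 of each dose.
Each bolus raises the concentration by D/Vd = 2327/243 ≈ 9.576 μg/mL.
Steady-state trough Cmin,ss = C₀·f/(1−f) ≈ 9.576 × 0.3759/0.6241 ≈ 5.768 μg/mL.

5.8 μg/mL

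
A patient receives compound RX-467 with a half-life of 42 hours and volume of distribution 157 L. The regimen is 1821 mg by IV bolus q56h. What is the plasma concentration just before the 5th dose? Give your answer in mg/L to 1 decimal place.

7.4 mg/L

f = (1/2)^(τ/t½) = (1/2)^(56/42) ≈ 0.3969.
C₀ = D/Vd = 1821/157 ≈ 11.599 mg/L.
Before the 5th dose, 4 doses have been given. Superposition: Cmin = C₀·(f + f² + … + f^4).
≈ 11.599 × (0.3969 + 0.1575 + 0.0625 + 0.0248) ≈ 11.599 × 0.6417 ≈ 7.443 mg/L.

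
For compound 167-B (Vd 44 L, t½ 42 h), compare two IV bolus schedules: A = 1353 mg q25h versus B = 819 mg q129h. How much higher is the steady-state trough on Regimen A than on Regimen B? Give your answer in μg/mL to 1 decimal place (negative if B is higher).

57.7 μg/mL

Regimen A: f = (1/2)^(25/42) ≈ 0.6619; Cmin,ss = (1353/44)·f/(1−f) ≈ 60.199 μg/mL.
Regimen B: f = (1/2)^(129/42) ≈ 0.1190; Cmin,ss = (819/44)·f/(1−f) ≈ 2.514 μg/mL.
Difference ≈ 60.199 − 2.514 ≈ 57.685 μg/mL.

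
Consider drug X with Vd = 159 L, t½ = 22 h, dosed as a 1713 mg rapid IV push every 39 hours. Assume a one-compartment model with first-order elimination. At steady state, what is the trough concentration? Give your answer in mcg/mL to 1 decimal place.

4.5 mcg/mL

k = ln2/t½ = ln2/22 ≈ 0.031507 h⁻¹; fraction remaining f = e^(−kτ) = e^(−0.031507×39) ≈ 0.2927.
At steady state, accumulation factor R = 1/(1 − e^(−kτ)) ≈ 1.4138.
Each bolus raises the concentration by D/Vd = 1713/159 ≈ 10.774 mcg/mL.
Cmax,ss = C₀/(1 − f) ≈ 10.774/0.7073 ≈ 15.233 mcg/mL.
One interval later, Cmin,ss = Cmax,ss·e^(−kτ) ≈ 15.233 × 0.2927 ≈ 4.459 mcg/mL.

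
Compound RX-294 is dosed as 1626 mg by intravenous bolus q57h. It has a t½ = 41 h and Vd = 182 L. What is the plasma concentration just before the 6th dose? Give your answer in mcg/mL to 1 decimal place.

f = (1/2)^(τ/t½) = (1/2)^(57/41) ≈ 0.3815.
C₀ = D/Vd = 1626/182 ≈ 8.934 mcg/mL.
Before the 6th dose, 5 doses have been given. Superposition: Cmin = C₀·(f + f² + … + f^5).
≈ 8.934 × (0.3815 + 0.1455 + 0.0555 + 0.0212 + 0.0081) ≈ 8.934 × 0.6118 ≈ 5.466 mcg/mL.

5.5 mcg/mL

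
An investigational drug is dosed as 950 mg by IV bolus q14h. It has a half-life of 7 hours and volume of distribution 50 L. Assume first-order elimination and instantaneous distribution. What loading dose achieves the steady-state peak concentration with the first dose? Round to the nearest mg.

1267 mg

f = (1/2)^(14/7) ≈ 0.250000; accumulation ratio R = 1/(1−f) ≈ 1.33333.
Loading dose to hit Cmax,ss on first dose: D_load = D_maint·R ≈ 950 × 1.33333 ≈ 1266.66 mg.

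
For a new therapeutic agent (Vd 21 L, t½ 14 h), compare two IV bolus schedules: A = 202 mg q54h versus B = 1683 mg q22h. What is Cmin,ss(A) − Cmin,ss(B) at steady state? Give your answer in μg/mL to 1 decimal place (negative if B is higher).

Regimen A: f = (1/2)^(54/14) ≈ 0.0690; Cmin,ss = (202/21)·f/(1−f) ≈ 0.713 μg/mL.
Regimen B: f = (1/2)^(22/14) ≈ 0.3365; Cmin,ss = (1683/21)·f/(1−f) ≈ 40.645 μg/mL.
Difference ≈ 0.713 − 40.645 ≈ -39.932 μg/mL.

-39.9 μg/mL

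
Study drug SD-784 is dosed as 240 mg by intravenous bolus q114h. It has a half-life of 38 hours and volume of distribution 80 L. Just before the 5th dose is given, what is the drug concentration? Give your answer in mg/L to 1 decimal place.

f = (1/2)^(τ/t½) = (1/2)^(114/38) ≈ 0.1250.
C₀ = D/Vd = 240/80 ≈ 3.000 mg/L.
Before the 5th dose, 4 doses have been given. Superposition: Cmin = C₀·(f + f² + … + f^4).
≈ 3.000 × (0.1250 + 0.0156 + 0.0020 + 0.0002) ≈ 3.000 × 0.1428 ≈ 0.428 mg/L.

0.4 mg/L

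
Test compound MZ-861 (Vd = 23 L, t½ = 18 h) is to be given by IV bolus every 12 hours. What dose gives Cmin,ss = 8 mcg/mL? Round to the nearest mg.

108 mg

τ/t½ = 12/18 ≈ 0.66667, so f = (1/2)^(12/18) ≈ 0.629961.
Cmin,ss = (D/Vd)·f/(1−f), so D = Cmin,ss·Vd·(1−f)/f.
D = 8 × 23 × (1−f)/f ≈ 8 × 23 × 0.58740 ≈ 108.08 mg.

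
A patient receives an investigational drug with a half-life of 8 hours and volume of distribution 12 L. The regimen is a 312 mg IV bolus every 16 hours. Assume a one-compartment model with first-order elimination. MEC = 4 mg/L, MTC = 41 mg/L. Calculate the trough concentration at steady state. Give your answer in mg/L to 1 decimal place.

The dosing interval is 2 half-lives, so f = 2^(−2) = 0.25.
Accumulation ratio R = 1/(1 − f) = 1/0.75 = 4/3.
Single-dose peak C₀ = D/Vd = 312/12 = 26 mg/L.
Steady-state peak Cmax,ss = C₀·R = 26 × 4/3 ≈ 34.667 mg/L.
Steady-state trough Cmin,ss = Cmax,ss·f ≈ 34.667 × 0.25 ≈ 8.667 mg/L.
Trough 8.7 mg/L vs MEC 4 mg/L: adequate.

8.7 mg/L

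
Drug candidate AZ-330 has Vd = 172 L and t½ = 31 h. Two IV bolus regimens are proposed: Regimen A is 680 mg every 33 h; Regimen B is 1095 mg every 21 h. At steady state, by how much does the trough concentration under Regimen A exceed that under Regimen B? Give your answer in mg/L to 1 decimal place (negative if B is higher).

-7.0 mg/L

Regimen A: f = (1/2)^(33/31) ≈ 0.4781; Cmin,ss = (680/172)·f/(1−f) ≈ 3.622 mg/L.
Regimen B: f = (1/2)^(21/31) ≈ 0.6253; Cmin,ss = (1095/172)·f/(1−f) ≈ 10.624 mg/L.
Difference ≈ 3.622 − 10.624 ≈ -7.002 mg/L.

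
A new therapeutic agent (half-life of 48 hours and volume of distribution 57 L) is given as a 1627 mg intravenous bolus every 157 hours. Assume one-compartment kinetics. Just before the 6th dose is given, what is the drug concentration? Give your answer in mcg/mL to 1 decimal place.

3.3 mcg/mL

f = (1/2)^(τ/t½) = (1/2)^(157/48) ≈ 0.1036.
C₀ = D/Vd = 1627/57 ≈ 28.544 mcg/mL.
Before the 6th dose, 5 doses have been given. Superposition: Cmin = C₀·(f + f² + … + f^5).
≈ 28.544 × (0.1036 + 0.0107 + 0.0011 + 0.0001 + 0.0000) ≈ 28.544 × 0.1155 ≈ 3.297 mcg/mL.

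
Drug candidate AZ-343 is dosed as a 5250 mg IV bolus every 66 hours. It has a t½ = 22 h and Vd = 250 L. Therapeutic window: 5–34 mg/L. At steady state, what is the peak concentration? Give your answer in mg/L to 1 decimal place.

24.0 mg/L

The dosing interval is 3 half-lives, so f = 2^(−3) = 0.125.
At steady state, R = 1/(1 − 0.125) = 8/7.
Single-dose peak C₀ = D/Vd = 5250/250 = 21 mg/L.
Steady-state peak Cmax,ss = C₀·R = 21 × 8/7 ≈ 24.000 mg/L.
Peak 24.0 mg/L vs MTC 34 mg/L: below toxic threshold.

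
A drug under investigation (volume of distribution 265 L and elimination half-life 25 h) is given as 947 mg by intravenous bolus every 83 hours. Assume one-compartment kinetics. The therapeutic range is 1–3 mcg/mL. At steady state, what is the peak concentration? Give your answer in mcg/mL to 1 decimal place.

4.0 mcg/mL

k = ln2/t½ = ln2/25 ≈ 0.027726 h⁻¹; fraction remaining f = e^(−kτ) = e^(−0.027726×83) ≈ 0.1001.
Accumulation ratio R = 1/(1 − f) ≈ 1/0.8999 ≈ 1.1112.
Single-dose peak C₀ = D/Vd = 947/265 ≈ 3.574 mcg/mL.
Cmax,ss = C₀/(1 − f) ≈ 3.574/0.8999 ≈ 3.972 mcg/mL.
Peak 4.0 mcg/mL vs MTC 3 mcg/mL: exceeds toxic threshold.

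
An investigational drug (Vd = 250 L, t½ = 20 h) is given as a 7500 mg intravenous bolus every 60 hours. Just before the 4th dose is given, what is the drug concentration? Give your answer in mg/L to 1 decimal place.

f = (1/2)^(τ/t½) = (1/2)^(60/20) ≈ 0.1250.
C₀ = D/Vd = 7500/250 ≈ 30.000 mg/L.
Before the 4th dose, 3 doses have been given. Superposition: Cmin = C₀·(f + f² + … + f^3).
≈ 30.000 × (0.1250 + 0.0156 + 0.0020) ≈ 30.000 × 0.1426 ≈ 4.278 mg/L.

4.3 mg/L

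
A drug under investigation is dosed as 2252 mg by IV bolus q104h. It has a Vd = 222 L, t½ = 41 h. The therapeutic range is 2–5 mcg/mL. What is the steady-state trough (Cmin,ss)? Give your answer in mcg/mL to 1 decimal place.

Over one 104-h interval, 104/41 ≈ 2.5366 half-lives elapse, leaving f ≈ 0.1724 of each dose.
Single-dose peak C₀ = D/Vd = 2252/222 ≈ 10.144 mcg/mL.
Steady-state trough Cmin,ss = C₀·f/(1−f) ≈ 10.144 × 0.1724/0.8276 ≈ 2.113 mcg/mL.
Trough 2.1 mcg/mL vs MEC 2 mcg/mL: adequate.

2.1 mcg/mL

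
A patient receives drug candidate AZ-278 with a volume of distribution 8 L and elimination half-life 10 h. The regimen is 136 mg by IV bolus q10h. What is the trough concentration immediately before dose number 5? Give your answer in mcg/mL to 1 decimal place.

f = (1/2)^(τ/t½) = (1/2)^(10/10) ≈ 0.5000.
C₀ = D/Vd = 136/8 ≈ 17.000 mcg/mL.
Before the 5th dose, 4 doses have been given. Superposition: Cmin = C₀·(f + f² + … + f^4).
≈ 17.000 × (0.5000 + 0.2500 + 0.1250 + 0.0625) ≈ 17.000 × 0.9375 ≈ 15.938 mcg/mL.

15.9 mcg/mL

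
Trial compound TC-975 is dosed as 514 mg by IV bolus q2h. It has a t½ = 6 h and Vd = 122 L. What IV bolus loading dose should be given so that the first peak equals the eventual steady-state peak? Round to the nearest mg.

2492 mg

f = (1/2)^(2/6) ≈ 0.793701; accumulation ratio R = 1/(1−f) ≈ 4.84733.
Loading dose to hit Cmax,ss on first dose: D_load = D_maint·R ≈ 514 × 4.84733 ≈ 2491.53 mg.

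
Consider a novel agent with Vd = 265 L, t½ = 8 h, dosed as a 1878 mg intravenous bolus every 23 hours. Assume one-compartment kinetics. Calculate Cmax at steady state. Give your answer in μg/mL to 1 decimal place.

k = ln2/t½ = ln2/8 ≈ 0.086643 h⁻¹; fraction remaining f = e^(−kτ) = e^(−0.086643×23) ≈ 0.1363.
Accumulation ratio R = 1/(1 − f) ≈ 1/0.8637 ≈ 1.1578.
Each bolus raises the concentration by D/Vd = 1878/265 ≈ 7.087 μg/mL.
Cmax,ss = C₀/(1 − f) ≈ 7.087/0.8637 ≈ 8.205 μg/mL.

8.2 μg/mL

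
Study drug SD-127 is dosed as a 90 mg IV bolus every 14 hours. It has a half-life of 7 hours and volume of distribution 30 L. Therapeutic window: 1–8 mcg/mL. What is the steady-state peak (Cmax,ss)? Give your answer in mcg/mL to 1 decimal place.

The dosing interval is 2 half-lives, so f = 2^(−2) = 0.25.
Accumulation ratio R = 1/(1 − f) = 1/0.75 = 4/3.
Single-dose peak C₀ = D/Vd = 90/30 = 3 mcg/mL.
Steady-state peak Cmax,ss = C₀·R = 3 × 4/3 ≈ 4.000 mcg/mL.
Peak 4.0 mcg/mL vs MTC 8 mcg/mL: below toxic threshold.

4.0 mcg/mL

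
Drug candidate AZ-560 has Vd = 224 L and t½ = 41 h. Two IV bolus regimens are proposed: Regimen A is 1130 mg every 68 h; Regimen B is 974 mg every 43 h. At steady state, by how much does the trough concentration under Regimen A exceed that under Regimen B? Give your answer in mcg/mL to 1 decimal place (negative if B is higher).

-1.7 mcg/mL

Regimen A: f = (1/2)^(68/41) ≈ 0.3168; Cmin,ss = (1130/224)·f/(1−f) ≈ 2.339 mcg/mL.
Regimen B: f = (1/2)^(43/41) ≈ 0.4834; Cmin,ss = (974/224)·f/(1−f) ≈ 4.069 mcg/mL.
Difference ≈ 2.339 − 4.069 ≈ -1.730 mcg/mL.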